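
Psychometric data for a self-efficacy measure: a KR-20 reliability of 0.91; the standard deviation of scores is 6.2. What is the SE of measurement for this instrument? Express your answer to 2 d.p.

SEM = 6.2000×√(1 − 0.9100) ≈ 1.8600

1.86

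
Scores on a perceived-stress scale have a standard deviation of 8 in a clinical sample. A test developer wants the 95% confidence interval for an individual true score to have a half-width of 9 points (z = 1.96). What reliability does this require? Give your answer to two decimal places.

0.67

Required SEM = 9 / 1.96 ≈ 4.5918
r = 1 − (SEM / SD)² = 1 − (4.5918 / 8)² ≈ 1 − 0.3295 ≈ 0.6705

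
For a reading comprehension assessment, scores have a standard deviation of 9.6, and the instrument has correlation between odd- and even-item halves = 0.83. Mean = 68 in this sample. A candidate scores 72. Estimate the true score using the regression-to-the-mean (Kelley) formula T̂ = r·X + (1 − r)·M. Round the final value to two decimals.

71.63

Spearman-Brown: r = 2(0.83) / (1 + 0.83) = 1.660 / 1.830 ≃ 0.907
T̂ = 0.907(72) + 0.093(68) ≃ 71.628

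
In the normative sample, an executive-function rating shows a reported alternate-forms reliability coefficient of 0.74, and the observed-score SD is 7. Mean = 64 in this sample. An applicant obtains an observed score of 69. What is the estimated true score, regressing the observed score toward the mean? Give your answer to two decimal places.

67.70

T̂ = r·X + (1 − r)·M = 0.740*69 + 0.260*64 = 51.060 + 16.640 ≈ 67.700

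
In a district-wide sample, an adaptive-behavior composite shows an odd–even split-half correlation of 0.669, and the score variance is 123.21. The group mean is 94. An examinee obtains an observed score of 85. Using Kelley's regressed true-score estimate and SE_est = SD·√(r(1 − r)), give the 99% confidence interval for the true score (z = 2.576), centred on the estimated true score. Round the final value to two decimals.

SD = √123.21 ≈ 11.1000
Spearman-Brown: r = 2(0.669) / (1 + 0.669) = 1.3380 / 1.6690 ≈ 0.8017
T̂ = r·X + (1 − r)·M = 0.8017·85 + 0.1983·94 ≈ 68.1426 + 18.6423 ≈ 86.7849
SE_est = SD · √(r(1 − r)) = 11.1000 · √0.1590 ≈ 11.1000 · 0.3987 ≈ 4.4260
99% CI: 86.7849 ± 11.4013 ≈ (75.3836, 98.1862)

[75.38, 98.19]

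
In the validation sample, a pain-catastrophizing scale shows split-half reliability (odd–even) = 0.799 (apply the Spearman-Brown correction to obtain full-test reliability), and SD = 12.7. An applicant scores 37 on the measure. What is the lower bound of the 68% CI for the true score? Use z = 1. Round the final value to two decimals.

r_full = 2·0.799 / (1 + 0.799) ≃ 0.8883
The standard error of measurement is 12.7000×√(1 − 0.8883) ≃ 12.7000×0.3343 ≃ 4.2451.
1 × SEM ≃ 4.2451
Lower limit = 37 − 4.2451 ≃ 32.7549

32.75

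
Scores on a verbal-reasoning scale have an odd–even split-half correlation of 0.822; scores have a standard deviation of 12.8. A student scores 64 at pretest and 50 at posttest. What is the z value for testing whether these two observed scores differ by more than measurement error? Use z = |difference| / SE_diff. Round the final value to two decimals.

2.47

Spearman-Brown: r = 2(0.822) / (1 + 0.822) = 1.6440 / 1.8220 ≈ 0.9023
SEM = 12.8000×√(1 − 0.9023) ≈ 4.0008
Standard error of the difference = 4.0008·√2 ≈ 5.6580
z = 14 / 5.6580 ≈ 2.4744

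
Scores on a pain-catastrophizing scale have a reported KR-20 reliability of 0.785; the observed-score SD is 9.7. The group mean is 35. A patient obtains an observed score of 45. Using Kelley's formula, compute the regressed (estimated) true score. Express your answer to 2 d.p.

T̂ = r·X + (1 − r)·M = 0.78500·45 + 0.21500·35 = 35.32500 + 7.52500 ≈ 42.85000

42.85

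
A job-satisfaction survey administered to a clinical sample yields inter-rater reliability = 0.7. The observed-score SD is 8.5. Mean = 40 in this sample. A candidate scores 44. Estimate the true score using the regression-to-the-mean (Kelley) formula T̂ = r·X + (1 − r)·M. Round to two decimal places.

42.80

T̂ = r·X + (1 − r)·M = 0.7000×44 + 0.3000×40 = 30.8000 + 12.0000 ≈ 42.8000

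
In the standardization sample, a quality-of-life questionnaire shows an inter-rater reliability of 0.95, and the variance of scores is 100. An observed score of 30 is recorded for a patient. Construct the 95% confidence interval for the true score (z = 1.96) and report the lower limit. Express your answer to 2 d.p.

SD = √100 = 10.000
SEM = 10.000*√(1 − 0.950) ≃ 2.236
Margin = 1.96 * 2.236 ≃ 4.383
Lower limit = 30 − 4.383 ≃ 25.617

25.62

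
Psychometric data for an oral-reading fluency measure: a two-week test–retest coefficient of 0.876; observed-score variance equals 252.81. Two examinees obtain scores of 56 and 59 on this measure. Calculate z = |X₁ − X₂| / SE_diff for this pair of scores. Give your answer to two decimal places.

σ = 252.81^(1/2) = 15.900
SEM = 15.900 · √(1 − 0.876) = 15.900 · √0.124 ≃ 15.900 · 0.352 ≃ 5.599
SE_diff = √2 · SEM ≃ 7.918
z = |56 − 59| / 7.918 = 3 / 7.918 ≃ 0.379

0.38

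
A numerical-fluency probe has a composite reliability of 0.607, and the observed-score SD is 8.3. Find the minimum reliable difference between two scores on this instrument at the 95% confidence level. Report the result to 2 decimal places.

14.42

SEM = 8.300 · √(1 − 0.607) = 8.300 · √0.393 ≈ 8.300 · 0.627 ≈ 5.203
Standard error of the difference = 5.203·√2 ≈ 7.359
Minimum reliable difference = 1.96 · SE_diff ≈ 1.96 · 7.359 ≈ 14.423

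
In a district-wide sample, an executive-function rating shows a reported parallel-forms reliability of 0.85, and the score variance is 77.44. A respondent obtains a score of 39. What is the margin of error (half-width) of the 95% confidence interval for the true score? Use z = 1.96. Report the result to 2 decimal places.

6.68

σ = 77.44^(1/2) = 8.800
SEM = 8.800 · √(1 − 0.850) = 8.800 · √0.150 ≈ 8.800 · 0.387 ≈ 3.408
Half-width = 1.96·3.408 ≈ 6.680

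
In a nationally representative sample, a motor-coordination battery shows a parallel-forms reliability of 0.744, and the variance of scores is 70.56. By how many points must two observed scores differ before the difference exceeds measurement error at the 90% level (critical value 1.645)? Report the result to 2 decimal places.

SD = √70.56 = 8.400
SEM = 8.400 * √(1 − 0.744) = 8.400 * √0.256 ≃ 8.400 * 0.506 ≃ 4.250
SE_diff = √2 * SEM ≃ 6.011
Smallest detectable difference = 1.645*6.011 ≃ 9.887

9.89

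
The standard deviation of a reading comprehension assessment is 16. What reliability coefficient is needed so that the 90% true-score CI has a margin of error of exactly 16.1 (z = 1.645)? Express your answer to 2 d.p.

0.63

SEM needed = half-width / z = 16.1/1.645 ≈ 9.787
r = 1 − (SEM / SD)² = 1 − (9.787 / 16)² ≈ 1 − 0.374 ≈ 0.626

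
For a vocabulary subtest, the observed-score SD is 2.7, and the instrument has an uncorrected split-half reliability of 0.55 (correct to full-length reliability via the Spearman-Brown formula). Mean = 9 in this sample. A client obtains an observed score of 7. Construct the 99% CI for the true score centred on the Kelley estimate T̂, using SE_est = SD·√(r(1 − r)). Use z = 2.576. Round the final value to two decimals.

[4.42, 10.74]

Full-length reliability (Spearman-Brown) = 2(0.55)/(1+0.55) ≈ 0.70968
T̂ = 0.70968(7) + 0.29032(9) ≈ 7.58065
SE_est = SD · √(r(1 − r)) = 2.70000 · √0.20604 ≈ 2.70000 · 0.45391 ≈ 1.22556
99% CI: 7.58065 ± 3.15704 ≈ (4.42360, 10.73769)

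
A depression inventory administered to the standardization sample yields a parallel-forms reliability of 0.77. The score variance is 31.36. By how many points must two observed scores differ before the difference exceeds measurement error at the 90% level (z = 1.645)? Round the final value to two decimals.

SD = √31.36 = 5.600
SEM = 5.600 × √(1 − 0.770) = 5.600 × √0.230 ≈ 5.600 × 0.480 ≈ 2.686
Standard error of the difference = 2.686·√2 ≈ 3.798
Minimum reliable difference = 1.645 × SE_diff ≈ 1.645 × 3.798 ≈ 6.248

6.25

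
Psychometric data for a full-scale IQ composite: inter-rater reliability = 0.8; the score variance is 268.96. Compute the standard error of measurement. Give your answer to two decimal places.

7.33

σ = 268.96^(1/2) = 16.400
SEM = 16.400×√(1 − 0.800) ≈ 7.334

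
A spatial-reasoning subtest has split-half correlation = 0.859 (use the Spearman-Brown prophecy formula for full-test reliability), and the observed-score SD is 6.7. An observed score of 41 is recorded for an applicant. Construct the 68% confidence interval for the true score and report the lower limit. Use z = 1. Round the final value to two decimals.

r_full = 2·0.859 / (1 + 0.859) ≈ 0.92415
SEM = 6.70000 × √(1 − 0.92415) = 6.70000 × √0.07585 ≈ 6.70000 × 0.27540 ≈ 1.84521
Half-width = 1×1.84521 ≈ 1.84521
Lower bound: 41 − 1.84521 = 39.15479

39.15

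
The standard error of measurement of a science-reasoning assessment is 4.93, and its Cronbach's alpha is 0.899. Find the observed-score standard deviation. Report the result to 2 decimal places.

15.51

σ = SEM·(1 − r)^(−1/2) ≃ 4.93*3.1466 ≃ 15.5127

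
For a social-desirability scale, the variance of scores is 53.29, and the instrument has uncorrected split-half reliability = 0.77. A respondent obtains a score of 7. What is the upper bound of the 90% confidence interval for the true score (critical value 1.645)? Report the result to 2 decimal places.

11.33

SD = √53.29 = 7.300
Full-length reliability (Spearman-Brown) = 2(0.77)/(1+0.77) ≈ 0.870
The standard error of measurement is 7.300·√(1 − 0.870) ≈ 7.300·0.360 ≈ 2.631.
1.645 · SEM ≈ 4.329
Upper limit = 7 + 4.329 ≈ 11.329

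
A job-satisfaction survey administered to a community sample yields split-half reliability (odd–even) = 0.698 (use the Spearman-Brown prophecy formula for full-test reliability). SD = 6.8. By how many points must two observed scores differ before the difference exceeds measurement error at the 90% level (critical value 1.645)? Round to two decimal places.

6.67

Full-length reliability (Spearman-Brown) = 2(0.698)/(1+0.698) ≃ 0.82214
The standard error of measurement is 6.80000·√(1 − 0.82214) ≃ 6.80000·0.42173 ≃ 2.86776.
SE_diff = SEM · √2 ≃ 2.86776 · 1.41421 ≃ 4.05563
Minimum reliable difference = 1.645 · SE_diff ≃ 1.645 · 4.05563 ≃ 6.67151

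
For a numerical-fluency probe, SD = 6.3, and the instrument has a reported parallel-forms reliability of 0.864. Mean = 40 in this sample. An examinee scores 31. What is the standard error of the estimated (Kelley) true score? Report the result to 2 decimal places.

SE_est = SD * √(r(1 − r)) = 6.3000 * √0.1175 ≈ 6.3000 * 0.3428 ≈ 2.1596

2.16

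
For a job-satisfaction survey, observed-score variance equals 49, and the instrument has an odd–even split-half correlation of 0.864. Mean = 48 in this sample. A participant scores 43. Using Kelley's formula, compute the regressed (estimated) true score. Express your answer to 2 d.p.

43.36

Full-length reliability (Spearman-Brown) = 2(0.864)/(1+0.864) ≈ 0.9270
T̂ = r·X + (1 − r)·M = 0.9270·43 + 0.0730·48 ≈ 39.8627 + 3.5021 ≈ 43.3648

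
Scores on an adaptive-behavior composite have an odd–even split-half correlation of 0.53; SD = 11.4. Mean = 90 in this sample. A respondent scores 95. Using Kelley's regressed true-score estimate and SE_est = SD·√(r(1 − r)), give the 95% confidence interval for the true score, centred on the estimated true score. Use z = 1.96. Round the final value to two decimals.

[83.16, 103.77]

Spearman-Brown: r = 2(0.53) / (1 + 0.53) = 1.0600 / 1.5300 ≈ 0.6928
Estimated true score = 0.6928·95 + (1 − 0.6928)·90 ≈ 93.4641
SE_est = SD · √(r(1 − r)) = 11.4000 · √0.2128 ≈ 11.4000 · 0.4613 ≈ 5.2591
CI = 93.4641 ± 1.96 · 5.2591 → [83.1561, 103.7720]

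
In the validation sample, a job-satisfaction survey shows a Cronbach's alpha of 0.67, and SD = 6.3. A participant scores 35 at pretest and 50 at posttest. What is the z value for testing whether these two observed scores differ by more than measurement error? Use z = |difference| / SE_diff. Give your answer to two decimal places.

SEM = 6.300 * √(1 − 0.670) = 6.300 * √0.330 ≈ 6.300 * 0.574 ≈ 3.619
Standard error of the difference = 3.619·√2 ≈ 5.118
z = 15 / 5.118 ≈ 2.931

2.93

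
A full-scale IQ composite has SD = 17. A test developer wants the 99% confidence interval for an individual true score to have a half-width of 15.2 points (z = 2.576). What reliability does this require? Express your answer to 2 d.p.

SEM needed = half-width / z = 15.2/2.576 ≈ 5.901
r = 1 − (SEM / SD)² = 1 − (5.901 / 17)² ≈ 1 − 0.120 ≈ 0.880

0.88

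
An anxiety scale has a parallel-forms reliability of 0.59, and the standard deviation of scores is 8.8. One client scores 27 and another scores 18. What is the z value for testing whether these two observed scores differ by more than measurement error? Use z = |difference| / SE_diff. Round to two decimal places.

1.13

SEM = 8.8000 × √(1 − 0.5900) = 8.8000 × √0.4100 ≈ 8.8000 × 0.6403 ≈ 5.6347
SE_diff = √2 × SEM ≈ 7.9687
z = |27 − 18| / 7.9687 = 9 / 7.9687 ≈ 1.1294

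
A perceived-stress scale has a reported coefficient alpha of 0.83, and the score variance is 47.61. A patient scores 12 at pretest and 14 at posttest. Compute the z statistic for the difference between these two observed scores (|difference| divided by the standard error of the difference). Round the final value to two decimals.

SD = √47.61 ≈ 6.900
The standard error of measurement is 6.900·√(1 − 0.830) ≈ 6.900·0.412 ≈ 2.845.
SE_diff = √2 · SEM ≈ 4.023
z = |12 − 14| / 4.023 = 2 / 4.023 ≈ 0.497

0.50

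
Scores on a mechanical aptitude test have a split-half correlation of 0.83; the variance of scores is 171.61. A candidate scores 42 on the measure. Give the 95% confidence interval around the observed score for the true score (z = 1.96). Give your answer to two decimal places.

SD = √171.61 = 13.1000
Spearman-Brown: r = 2(0.83) / (1 + 0.83) = 1.6600 / 1.8300 ≈ 0.9071
SEM = 13.1000 * √(1 − 0.9071) = 13.1000 * √0.0929 ≈ 13.1000 * 0.3048 ≈ 3.9927
1.96 * SEM ≈ 7.8258
95% CI: 42 ± 7.8258 = [34.1742, 49.8258]

[34.17, 49.83]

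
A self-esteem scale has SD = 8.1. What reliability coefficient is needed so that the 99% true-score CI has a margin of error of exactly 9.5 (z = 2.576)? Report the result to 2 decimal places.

0.79

SEM needed = half-width / z = 9.5/2.576 ≈ 3.6879
Required reliability = 1 − (SEM/SD)² = 1 − 0.2073 ≈ 0.7927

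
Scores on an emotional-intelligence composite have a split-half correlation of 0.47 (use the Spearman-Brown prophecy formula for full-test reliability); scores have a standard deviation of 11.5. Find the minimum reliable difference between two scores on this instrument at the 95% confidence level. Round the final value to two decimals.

r_full = 2·0.47 / (1 + 0.47) ≈ 0.6395
The standard error of measurement is 11.5000·√(1 − 0.6395) ≈ 11.5000·0.6005 ≈ 6.9052.
SE_diff = SEM · √2 ≈ 6.9052 · 1.4142 ≈ 9.7654
Minimum reliable difference = 1.96 · SE_diff ≈ 1.96 · 9.7654 ≈ 19.1403

19.14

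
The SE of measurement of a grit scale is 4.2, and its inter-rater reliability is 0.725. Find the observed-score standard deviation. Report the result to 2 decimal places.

8.01

SD = SEM / √(1 − r) = 4.2 / √0.27500 ≈ 4.2 / 0.52440 ≈ 8.00909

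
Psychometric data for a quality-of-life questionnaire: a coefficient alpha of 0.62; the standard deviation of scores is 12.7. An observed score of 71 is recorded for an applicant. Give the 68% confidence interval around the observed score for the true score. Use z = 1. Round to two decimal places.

[63.17, 78.83]

SEM = 12.700*√(1 − 0.620) ≈ 7.829
Margin = 1 * 7.829 ≈ 7.829
68% CI: 71 ± 7.829 = [63.171, 78.829]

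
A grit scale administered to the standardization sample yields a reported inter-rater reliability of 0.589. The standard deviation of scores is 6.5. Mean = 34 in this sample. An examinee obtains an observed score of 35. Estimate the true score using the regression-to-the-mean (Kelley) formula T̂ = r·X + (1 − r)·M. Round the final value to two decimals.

34.59

T̂ = 0.58900(35) + 0.41100(34) ≃ 34.58900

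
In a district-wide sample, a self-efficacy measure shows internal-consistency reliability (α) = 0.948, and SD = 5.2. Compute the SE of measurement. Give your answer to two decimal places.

1.19

The standard error of measurement is 5.2000×√(1 − 0.9480) ≈ 5.2000×0.2280 ≈ 1.1858.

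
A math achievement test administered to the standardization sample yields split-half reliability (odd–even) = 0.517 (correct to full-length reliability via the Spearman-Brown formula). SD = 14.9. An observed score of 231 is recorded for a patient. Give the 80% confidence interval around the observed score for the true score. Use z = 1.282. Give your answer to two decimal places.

[220.22, 241.78]

Spearman-Brown: r = 2(0.517) / (1 + 0.517) = 1.034 / 1.517 ≃ 0.682
SEM = 14.900·√(1 − 0.682) ≃ 8.408
Half-width = 1.282·8.408 ≃ 10.778
80% CI: 231 ± 10.778 = [220.222, 241.778]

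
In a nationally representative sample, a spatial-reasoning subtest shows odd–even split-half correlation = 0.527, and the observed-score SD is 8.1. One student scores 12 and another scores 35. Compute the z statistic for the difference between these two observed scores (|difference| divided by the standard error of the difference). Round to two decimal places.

3.61

Spearman-Brown: r = 2(0.527) / (1 + 0.527) = 1.0540 / 1.5270 ≈ 0.6902
SEM = 8.1000 · √(1 − 0.6902) = 8.1000 · √0.3098 ≈ 8.1000 · 0.5566 ≈ 4.5081
Standard error of the difference = 4.5081·√2 ≈ 6.3755
z = 23 / 6.3755 ≈ 3.6076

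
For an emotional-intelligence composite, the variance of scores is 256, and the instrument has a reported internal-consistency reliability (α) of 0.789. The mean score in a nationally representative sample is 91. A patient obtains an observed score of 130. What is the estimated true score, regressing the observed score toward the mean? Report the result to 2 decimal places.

T̂ = 0.7890(130) + 0.2110(91) ≈ 121.7710

121.77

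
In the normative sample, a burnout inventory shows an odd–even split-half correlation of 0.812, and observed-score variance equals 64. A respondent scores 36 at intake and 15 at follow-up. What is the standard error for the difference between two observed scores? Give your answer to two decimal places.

3.64

SD = √64 = 8.000
Spearman-Brown: r = 2(0.812) / (1 + 0.812) = 1.624 / 1.812 ≈ 0.896
SEM = 8.000 × √(1 − 0.896) = 8.000 × √0.104 ≈ 8.000 × 0.322 ≈ 2.577
SE_diff = √2 × SEM ≈ 3.644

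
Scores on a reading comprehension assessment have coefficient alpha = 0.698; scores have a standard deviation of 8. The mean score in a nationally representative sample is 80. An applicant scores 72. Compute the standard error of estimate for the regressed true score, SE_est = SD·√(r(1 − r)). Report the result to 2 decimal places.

3.67

SE_est = SD × √(r(1 − r)) = 8.00000 × √0.21080 ≈ 8.00000 × 0.45913 ≈ 3.67300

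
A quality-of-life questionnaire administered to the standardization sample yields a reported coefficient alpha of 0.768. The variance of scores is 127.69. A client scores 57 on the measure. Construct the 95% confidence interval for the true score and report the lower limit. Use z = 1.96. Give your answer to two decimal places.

SD = √127.69 = 11.300
SEM = 11.300 × √(1 − 0.768) = 11.300 × √0.232 ≈ 11.300 × 0.482 ≈ 5.443
Margin = 1.96 × 5.443 ≈ 10.668
Lower limit = 57 − 10.668 ≈ 46.332

46.33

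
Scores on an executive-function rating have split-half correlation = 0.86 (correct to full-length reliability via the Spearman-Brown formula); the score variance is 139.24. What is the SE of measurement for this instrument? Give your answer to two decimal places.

3.24

SD = √139.24 = 11.800
Full-length reliability (Spearman-Brown) = 2(0.86)/(1+0.86) ≈ 0.925
The standard error of measurement is 11.800*√(1 − 0.925) ≈ 11.800*0.274 ≈ 3.237.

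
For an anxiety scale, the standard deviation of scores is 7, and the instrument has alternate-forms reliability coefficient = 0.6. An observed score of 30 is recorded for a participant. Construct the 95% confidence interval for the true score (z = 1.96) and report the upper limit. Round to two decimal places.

The standard error of measurement is 7.0000·√(1 − 0.6000) ≃ 7.0000·0.6325 ≃ 4.4272.
Margin = 1.96 · 4.4272 ≃ 8.6773
Upper bound: 30 + 8.6773 = 38.6773

38.68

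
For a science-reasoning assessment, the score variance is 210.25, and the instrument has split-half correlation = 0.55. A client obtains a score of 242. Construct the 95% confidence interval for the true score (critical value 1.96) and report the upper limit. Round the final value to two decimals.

257.31

SD = √210.25 ≈ 14.50000
Spearman-Brown: r = 2(0.55) / (1 + 0.55) = 1.10000 / 1.55000 ≈ 0.70968
SEM = 14.50000 · √(1 − 0.70968) = 14.50000 · √0.29032 ≈ 14.50000 · 0.53882 ≈ 7.81283
1.96 · SEM ≈ 15.31315
Upper bound: 242 + 15.31315 = 257.31315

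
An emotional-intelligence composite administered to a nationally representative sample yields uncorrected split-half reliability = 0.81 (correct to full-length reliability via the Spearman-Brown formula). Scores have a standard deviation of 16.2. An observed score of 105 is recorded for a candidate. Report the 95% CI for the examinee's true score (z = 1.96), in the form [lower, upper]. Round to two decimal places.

[94.71, 115.29]

Spearman-Brown: r = 2(0.81) / (1 + 0.81) = 1.620 / 1.810 ≈ 0.895
SEM = 16.200 * √(1 − 0.895) = 16.200 * √0.105 ≈ 16.200 * 0.324 ≈ 5.249
1.96 * SEM ≈ 10.287
CI = 105 ± 10.287 → [94.713, 115.287]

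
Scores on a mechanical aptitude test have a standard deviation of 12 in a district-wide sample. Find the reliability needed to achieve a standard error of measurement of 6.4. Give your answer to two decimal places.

r = 1 − (6.40000/12)² ≈ 1 − 0.28444 ≈ 0.71556

0.72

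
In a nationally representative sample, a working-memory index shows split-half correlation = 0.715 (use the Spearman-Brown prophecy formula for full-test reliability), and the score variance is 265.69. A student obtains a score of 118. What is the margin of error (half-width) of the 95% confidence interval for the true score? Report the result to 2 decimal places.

13.02

σ = 265.69^(1/2) = 16.3000
Spearman-Brown: r = 2(0.715) / (1 + 0.715) = 1.4300 / 1.7150 ≈ 0.8338
The standard error of measurement is 16.3000×√(1 − 0.8338) ≈ 16.3000×0.4077 ≈ 6.6447.
Margin = 1.96 × 6.6447 ≈ 13.0237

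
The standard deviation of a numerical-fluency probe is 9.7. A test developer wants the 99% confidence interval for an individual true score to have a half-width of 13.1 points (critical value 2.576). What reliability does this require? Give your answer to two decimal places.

Required SEM = 13.1 / 2.576 ≈ 5.08540
Required reliability = 1 − (SEM/SD)² = 1 − 0.27486 ≈ 0.72514

0.73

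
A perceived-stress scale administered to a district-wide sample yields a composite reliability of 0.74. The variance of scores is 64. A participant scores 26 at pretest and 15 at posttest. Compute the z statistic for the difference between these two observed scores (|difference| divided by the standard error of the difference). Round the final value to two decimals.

σ = 64^(1/2) = 8.0000
SEM = 8.0000 · √(1 − 0.7400) = 8.0000 · √0.2600 ≈ 8.0000 · 0.5099 ≈ 4.0792
SE_diff = √2 · SEM ≈ 5.7689
z = 11 / 5.7689 ≈ 1.9068

1.91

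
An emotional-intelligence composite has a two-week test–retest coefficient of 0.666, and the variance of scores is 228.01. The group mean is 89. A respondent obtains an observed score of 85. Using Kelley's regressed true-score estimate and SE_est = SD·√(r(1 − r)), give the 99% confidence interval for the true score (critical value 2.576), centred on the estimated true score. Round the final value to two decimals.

[67.99, 104.68]

σ = 228.01^(1/2) = 15.1000
Estimated true score = 0.6660*85 + (1 − 0.6660)*89 ≈ 86.3360
SE_est = 15.1000*√(0.6660*0.3340) ≈ 7.1218
CI = 86.3360 ± 2.576 * 7.1218 → [67.9903, 104.6817]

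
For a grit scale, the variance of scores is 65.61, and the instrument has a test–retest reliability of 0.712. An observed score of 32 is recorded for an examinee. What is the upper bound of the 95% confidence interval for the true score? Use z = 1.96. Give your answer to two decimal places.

SD = √65.61 ≈ 8.1000
SEM = 8.1000 * √(1 − 0.7120) = 8.1000 * √0.2880 ≈ 8.1000 * 0.5367 ≈ 4.3469
1.96 * SEM ≈ 8.5200
Upper limit = 32 + 8.5200 ≈ 40.5200

40.52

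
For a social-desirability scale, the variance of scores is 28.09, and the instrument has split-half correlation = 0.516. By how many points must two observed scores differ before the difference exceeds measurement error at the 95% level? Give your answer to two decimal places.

SD = √28.09 = 5.300
r_full = 2·0.516 / (1 + 0.516) ≈ 0.681
SEM = 5.300 * √(1 − 0.681) = 5.300 * √0.319 ≈ 5.300 * 0.565 ≈ 2.995
Standard error of the difference = 2.995·√2 ≈ 4.235
Smallest detectable difference = 1.96*4.235 ≈ 8.301

8.30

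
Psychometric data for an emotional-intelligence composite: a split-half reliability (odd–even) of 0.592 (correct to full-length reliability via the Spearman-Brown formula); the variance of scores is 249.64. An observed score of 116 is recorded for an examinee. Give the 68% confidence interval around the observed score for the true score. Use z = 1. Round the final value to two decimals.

[108.00, 124.00]

σ = 249.64^(1/2) = 15.800
Full-length reliability (Spearman-Brown) = 2(0.592)/(1+0.592) ≈ 0.744
SEM = 15.800 · √(1 − 0.744) = 15.800 · √0.256 ≈ 15.800 · 0.506 ≈ 7.999
1 · SEM ≈ 7.999
CI = 116 ± 7.999 → [108.001, 123.999]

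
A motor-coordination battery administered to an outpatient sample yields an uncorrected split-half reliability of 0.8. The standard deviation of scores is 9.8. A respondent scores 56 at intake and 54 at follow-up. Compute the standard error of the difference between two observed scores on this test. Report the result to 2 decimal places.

4.62

Full-length reliability (Spearman-Brown) = 2(0.8)/(1+0.8) ≃ 0.889
SEM = 9.800×√(1 − 0.889) ≃ 3.267
Standard error of the difference = 3.267·√2 ≃ 4.620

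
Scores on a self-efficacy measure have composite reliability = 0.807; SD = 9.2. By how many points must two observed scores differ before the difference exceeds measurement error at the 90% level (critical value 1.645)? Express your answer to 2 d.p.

SEM = 9.2000 · √(1 − 0.8070) = 9.2000 · √0.1930 ≈ 9.2000 · 0.4393 ≈ 4.0417
SE_diff = SEM · √2 ≈ 4.0417 · 1.4142 ≈ 5.7159
Minimum reliable difference = 1.645 · SE_diff ≈ 1.645 · 5.7159 ≈ 9.4026

9.40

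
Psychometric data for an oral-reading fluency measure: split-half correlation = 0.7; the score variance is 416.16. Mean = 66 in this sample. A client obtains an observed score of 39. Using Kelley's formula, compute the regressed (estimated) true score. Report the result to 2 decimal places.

43.76

Spearman-Brown: r = 2(0.7) / (1 + 0.7) = 1.40000 / 1.70000 ≈ 0.82353
T̂ = 0.82353(39) + 0.17647(66) ≈ 43.76471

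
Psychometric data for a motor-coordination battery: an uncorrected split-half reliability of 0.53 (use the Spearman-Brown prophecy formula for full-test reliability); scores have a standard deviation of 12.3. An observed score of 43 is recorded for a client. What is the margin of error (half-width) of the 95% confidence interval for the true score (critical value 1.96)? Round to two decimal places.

13.36

Spearman-Brown: r = 2(0.53) / (1 + 0.53) = 1.060 / 1.530 ≈ 0.693
The standard error of measurement is 12.300×√(1 − 0.693) ≈ 12.300×0.554 ≈ 6.817.
1.96 × SEM ≈ 13.362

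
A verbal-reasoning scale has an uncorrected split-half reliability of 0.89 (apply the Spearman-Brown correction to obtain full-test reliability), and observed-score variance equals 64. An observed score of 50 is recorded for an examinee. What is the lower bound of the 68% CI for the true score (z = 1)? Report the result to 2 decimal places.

SD = √64 ≃ 8.000
Spearman-Brown: r = 2(0.89) / (1 + 0.89) = 1.780 / 1.890 ≃ 0.942
The standard error of measurement is 8.000×√(1 − 0.942) ≃ 8.000×0.241 ≃ 1.930.
Half-width = 1×1.930 ≃ 1.930
Lower bound: 50 − 1.930 = 48.070

48.07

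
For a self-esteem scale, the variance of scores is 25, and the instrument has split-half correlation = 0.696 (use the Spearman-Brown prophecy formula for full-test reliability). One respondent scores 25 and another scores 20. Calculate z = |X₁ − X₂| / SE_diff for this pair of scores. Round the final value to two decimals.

SD = √25 = 5.0000
Spearman-Brown: r = 2(0.696) / (1 + 0.696) = 1.3920 / 1.6960 ≈ 0.8208
SEM = 5.0000 · √(1 − 0.8208) = 5.0000 · √0.1792 ≈ 5.0000 · 0.4234 ≈ 2.1169
SE_diff = √2 · SEM ≈ 2.9937
z = |25 − 20| / 2.9937 = 5 / 2.9937 ≈ 1.6702

1.67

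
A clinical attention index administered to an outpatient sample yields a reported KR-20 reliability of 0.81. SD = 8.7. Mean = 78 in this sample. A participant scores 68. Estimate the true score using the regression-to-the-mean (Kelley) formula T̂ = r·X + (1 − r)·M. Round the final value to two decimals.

69.90

T̂ = r·X + (1 − r)·M = 0.810*68 + 0.190*78 = 55.080 + 14.820 ≈ 69.900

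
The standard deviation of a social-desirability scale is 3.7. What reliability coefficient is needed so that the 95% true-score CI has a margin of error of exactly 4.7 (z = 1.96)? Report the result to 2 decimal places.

0.58

SEM needed = half-width / z = 4.7/1.96 ≈ 2.398
r = 1 − (SEM / SD)² = 1 − (2.398 / 3.7)² ≈ 1 − 0.420 ≈ 0.580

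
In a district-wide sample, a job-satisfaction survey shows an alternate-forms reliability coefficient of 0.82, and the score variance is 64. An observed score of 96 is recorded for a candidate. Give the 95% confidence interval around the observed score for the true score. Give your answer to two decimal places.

σ = 64^(1/2) = 8.0000
SEM = 8.0000 × √(1 − 0.8200) = 8.0000 × √0.1800 ≃ 8.0000 × 0.4243 ≃ 3.3941
Half-width = 1.96×3.3941 ≃ 6.6525
95% CI: 96 ± 6.6525 = [89.3475, 102.6525]

[89.35, 102.65]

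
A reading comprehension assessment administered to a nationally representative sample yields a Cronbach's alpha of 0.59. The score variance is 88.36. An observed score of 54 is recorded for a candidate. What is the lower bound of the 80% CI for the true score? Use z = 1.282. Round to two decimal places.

46.28

SD = √88.36 ≃ 9.4000
SEM = 9.4000 · √(1 − 0.5900) = 9.4000 · √0.4100 ≃ 9.4000 · 0.6403 ≃ 6.0189
1.282 · SEM ≃ 7.7163
Lower bound: 54 − 7.7163 = 46.2837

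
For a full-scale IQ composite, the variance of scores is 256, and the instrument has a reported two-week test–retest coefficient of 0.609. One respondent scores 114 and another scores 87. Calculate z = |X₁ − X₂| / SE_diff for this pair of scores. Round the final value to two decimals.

SD = √256 ≈ 16.000
The standard error of measurement is 16.000*√(1 − 0.609) ≈ 16.000*0.625 ≈ 10.005.
SE_diff = √2 * SEM ≈ 14.149
z = 27 / 14.149 ≈ 1.908

1.91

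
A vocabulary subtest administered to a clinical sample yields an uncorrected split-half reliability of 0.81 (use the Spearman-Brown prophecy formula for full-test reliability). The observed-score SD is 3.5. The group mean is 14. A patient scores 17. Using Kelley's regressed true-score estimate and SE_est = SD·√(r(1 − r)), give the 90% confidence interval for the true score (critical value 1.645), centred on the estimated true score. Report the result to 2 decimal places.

[14.92, 18.45]

r_full = 2·0.81 / (1 + 0.81) ≈ 0.895
T̂ = 0.895(17) + 0.105(14) ≈ 16.685
SE_est = 3.500×√(0.895×0.105) ≈ 1.073
CI = 16.685 ± 1.645 × 1.073 → [14.920, 18.450]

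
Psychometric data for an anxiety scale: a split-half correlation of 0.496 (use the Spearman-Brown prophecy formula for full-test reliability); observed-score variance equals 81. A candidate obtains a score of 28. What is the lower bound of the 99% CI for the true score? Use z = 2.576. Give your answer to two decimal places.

σ = 81^(1/2) = 9.000
Spearman-Brown: r = 2(0.496) / (1 + 0.496) = 0.992 / 1.496 ≈ 0.663
The standard error of measurement is 9.000·√(1 − 0.663) ≈ 9.000·0.580 ≈ 5.224.
2.576 · SEM ≈ 13.457
Lower bound: 28 − 13.457 = 14.543

14.54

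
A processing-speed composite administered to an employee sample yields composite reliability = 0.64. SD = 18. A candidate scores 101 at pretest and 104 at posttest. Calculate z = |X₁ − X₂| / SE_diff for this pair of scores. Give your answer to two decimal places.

SEM = 18.00000*√(1 − 0.64000) ≈ 10.80000
SE_diff = √2 * SEM ≈ 15.27351
z = |101 − 104| / 15.27351 = 3 / 15.27351 ≈ 0.19642

0.20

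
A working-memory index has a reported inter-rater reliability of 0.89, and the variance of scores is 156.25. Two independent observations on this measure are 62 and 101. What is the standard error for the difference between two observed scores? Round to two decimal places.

5.86

SD = √156.25 ≈ 12.5000
SEM = 12.5000×√(1 − 0.8900) ≈ 4.1458
SE_diff = SEM × √2 ≈ 4.1458 × 1.4142 ≈ 5.8630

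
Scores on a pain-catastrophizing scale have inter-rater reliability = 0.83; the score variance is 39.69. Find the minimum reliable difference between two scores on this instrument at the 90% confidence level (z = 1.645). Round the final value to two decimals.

6.04

SD = √39.69 ≃ 6.300
SEM = 6.300·√(1 − 0.830) ≃ 2.598
SE_diff = √2 · SEM ≃ 3.673
Minimum reliable difference = 1.645 · SE_diff ≃ 1.645 · 3.673 ≃ 6.043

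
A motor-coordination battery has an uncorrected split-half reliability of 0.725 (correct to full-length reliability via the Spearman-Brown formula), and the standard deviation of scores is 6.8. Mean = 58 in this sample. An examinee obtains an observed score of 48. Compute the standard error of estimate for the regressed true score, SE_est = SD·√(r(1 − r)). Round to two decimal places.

2.49

Full-length reliability (Spearman-Brown) = 2(0.725)/(1+0.725) ≈ 0.841
SE_est = SD * √(r(1 − r)) = 6.800 * √0.134 ≈ 6.800 * 0.366 ≈ 2.489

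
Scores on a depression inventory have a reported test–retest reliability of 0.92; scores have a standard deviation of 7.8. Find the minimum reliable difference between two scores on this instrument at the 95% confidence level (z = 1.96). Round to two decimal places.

SEM = 7.800×√(1 − 0.920) ≈ 2.206
Standard error of the difference = 2.206·√2 ≈ 3.120
Smallest detectable difference = 1.96×3.120 ≈ 6.115

6.12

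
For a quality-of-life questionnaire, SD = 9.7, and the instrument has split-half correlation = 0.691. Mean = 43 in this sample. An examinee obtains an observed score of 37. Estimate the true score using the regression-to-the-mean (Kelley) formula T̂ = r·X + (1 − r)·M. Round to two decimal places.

38.10

r_full = 2·0.691 / (1 + 0.691) ≃ 0.817
T̂ = r·X + (1 − r)·M = 0.817·37 + 0.183·43 ≃ 30.239 + 7.857 ≃ 38.096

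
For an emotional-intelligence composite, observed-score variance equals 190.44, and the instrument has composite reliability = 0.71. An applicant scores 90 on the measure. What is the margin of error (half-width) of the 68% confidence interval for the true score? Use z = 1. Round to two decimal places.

SD = √190.44 = 13.800
The standard error of measurement is 13.800*√(1 − 0.710) ≈ 13.800*0.539 ≈ 7.432.
Margin = 1 * 7.432 ≈ 7.432

7.43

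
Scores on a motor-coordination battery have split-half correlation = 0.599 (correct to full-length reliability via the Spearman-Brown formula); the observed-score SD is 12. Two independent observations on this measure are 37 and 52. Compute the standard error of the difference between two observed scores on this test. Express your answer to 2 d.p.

Spearman-Brown: r = 2(0.599) / (1 + 0.599) = 1.198 / 1.599 ≈ 0.749
SEM = 12.000 * √(1 − 0.749) = 12.000 * √0.251 ≈ 12.000 * 0.501 ≈ 6.009
SE_diff = SEM * √2 ≈ 6.009 * 1.414 ≈ 8.499

8.50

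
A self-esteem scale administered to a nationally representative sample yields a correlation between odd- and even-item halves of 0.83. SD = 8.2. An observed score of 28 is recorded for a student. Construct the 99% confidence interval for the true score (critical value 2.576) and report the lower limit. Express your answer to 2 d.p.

r_full = 2·0.83 / (1 + 0.83) ≈ 0.907
SEM = 8.200*√(1 − 0.907) ≈ 2.499
Margin = 2.576 * 2.499 ≈ 6.438
Lower bound: 28 − 6.438 = 21.562

21.56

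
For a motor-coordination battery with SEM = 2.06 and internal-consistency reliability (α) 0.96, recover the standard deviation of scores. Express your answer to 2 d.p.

σ = SEM·(1 − r)^(−1/2) ≃ 2.06×5.000 ≃ 10.300

10.30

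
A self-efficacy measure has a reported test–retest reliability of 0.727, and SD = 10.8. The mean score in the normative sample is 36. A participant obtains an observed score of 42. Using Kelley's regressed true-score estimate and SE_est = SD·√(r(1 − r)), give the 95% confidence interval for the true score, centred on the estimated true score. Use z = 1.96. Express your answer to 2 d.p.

[30.93, 49.79]

Estimated true score = 0.727*42 + (1 − 0.727)*36 ≈ 40.362
SE_est = SD * √(r(1 − r)) = 10.800 * √0.198 ≈ 10.800 * 0.446 ≈ 4.811
CI = 40.362 ± 1.96 * 4.811 → [30.932, 49.792]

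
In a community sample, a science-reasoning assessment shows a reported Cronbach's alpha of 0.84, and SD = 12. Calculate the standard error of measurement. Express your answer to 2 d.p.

4.80

SEM = 12.00000 × √(1 − 0.84000) = 12.00000 × √0.16000 ≈ 12.00000 × 0.40000 ≈ 4.80000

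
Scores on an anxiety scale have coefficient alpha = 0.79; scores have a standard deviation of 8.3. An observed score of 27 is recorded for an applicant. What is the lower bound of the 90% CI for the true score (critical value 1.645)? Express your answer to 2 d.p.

20.74

The standard error of measurement is 8.300*√(1 − 0.790) ≈ 8.300*0.458 ≈ 3.804.
1.645 * SEM ≈ 6.257
Lower limit = 27 − 6.257 ≈ 20.743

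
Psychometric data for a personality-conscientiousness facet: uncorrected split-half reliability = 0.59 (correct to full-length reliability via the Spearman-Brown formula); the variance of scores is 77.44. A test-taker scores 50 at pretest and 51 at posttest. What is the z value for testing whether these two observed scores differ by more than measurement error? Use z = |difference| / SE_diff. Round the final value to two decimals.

SD = √77.44 = 8.8000
Full-length reliability (Spearman-Brown) = 2(0.59)/(1+0.59) ≈ 0.7421
SEM = 8.8000 × √(1 − 0.7421) = 8.8000 × √0.2579 ≈ 8.8000 × 0.5078 ≈ 4.4686
Standard error of the difference = 4.4686·√2 ≈ 6.3196
z = 1 / 6.3196 ≈ 0.1582

0.16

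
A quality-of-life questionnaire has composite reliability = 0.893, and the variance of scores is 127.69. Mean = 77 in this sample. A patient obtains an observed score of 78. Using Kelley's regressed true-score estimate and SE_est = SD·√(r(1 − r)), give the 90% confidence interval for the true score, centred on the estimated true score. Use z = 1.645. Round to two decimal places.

σ = 127.69^(1/2) = 11.30000
T̂ = 0.89300(78) + 0.10700(77) ≈ 77.89300
SE_est = 11.30000×√(0.89300×0.10700) ≈ 3.49298
90% CI: 77.89300 ± 5.74595 ≈ (72.14705, 83.63895)

[72.15, 83.64]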